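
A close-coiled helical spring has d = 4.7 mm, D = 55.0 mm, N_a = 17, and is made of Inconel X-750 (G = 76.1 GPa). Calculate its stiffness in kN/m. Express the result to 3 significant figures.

1.64 kN/m

k = Gd⁴/(8D³N_a) = (76.1×10³ × 4.7⁴) / (8 × 55.0³ × 17)
  = 3.71344e+07 / 2.2627e+07 = 1.6412 N/mm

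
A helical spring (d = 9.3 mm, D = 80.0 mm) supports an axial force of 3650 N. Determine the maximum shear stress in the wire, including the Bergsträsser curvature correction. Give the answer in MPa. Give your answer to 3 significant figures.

Spring index C = D/d = 80.0/9.3 = 8.6022
K_B = (4C+2)/(4C−3) = 36.409/31.409 = 1.1592
τ₀ = 8FD/(πd³) = 8·3650·80.0/(π·9.3³) = 2.336e+06/2527 = 924.43 MPa
τ_max = K·τ₀ = 1.1592 × 924.43 = 1071.6 MPa

1070 MPa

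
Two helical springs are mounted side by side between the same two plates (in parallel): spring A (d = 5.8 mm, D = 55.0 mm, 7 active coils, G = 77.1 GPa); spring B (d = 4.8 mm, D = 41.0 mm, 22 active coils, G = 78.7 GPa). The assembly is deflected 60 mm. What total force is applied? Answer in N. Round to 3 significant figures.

769 N

k_A = Gd⁴/(8D³N_a) = (77.1×10³)(5.8⁴)/(8·55.0³·7) = 9.3646 N/mm
k_B = Gd⁴/(8D³N_a) = (78.7×10³)(4.8⁴)/(8·41.0³·22) = 3.4441 N/mm
Parallel: k_eq = 9.3646 + 3.4441 = 12.809 N/mm
F = k_eq·δ = 12.809·60 = 768.52 N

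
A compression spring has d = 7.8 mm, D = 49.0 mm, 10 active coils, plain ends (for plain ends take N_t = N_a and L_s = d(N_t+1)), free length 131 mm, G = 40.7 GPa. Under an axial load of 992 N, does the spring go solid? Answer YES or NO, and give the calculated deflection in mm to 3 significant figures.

YES, δ = 62.0 mm

k = Gd⁴/(8D³N_a) = (40.7×10³)(7.8⁴)/(8·49.0³·10) = 16.006 N/mm
N_t = 10; L_s = 7.8·11 = 85.8 mm; δ_solid = L₀ − L_s = 131 − 85.8 = 45.2 mm
δ = F/k = 992/16.006 = 61.975 mm
δ ≥ δ_solid → spring goes solid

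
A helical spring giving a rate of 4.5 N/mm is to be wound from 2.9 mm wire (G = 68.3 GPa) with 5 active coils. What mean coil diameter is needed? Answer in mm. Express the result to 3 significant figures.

29.9 mm

D = (Gd⁴/(8N_a·k))^(1/3) = (68.3×10³·2.9⁴/(8·5·4.5))^(1/3)
  = (26837.4)^(1/3) = 29.9397 mm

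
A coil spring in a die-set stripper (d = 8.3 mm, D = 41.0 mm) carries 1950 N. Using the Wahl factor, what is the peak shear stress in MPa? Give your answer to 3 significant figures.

468 MPa

Spring index C = D/d = 41.0/8.3 = 4.9398
K_W = (4C−1)/(4C−4) + 0.615/C = 18.759/15.759 + 0.1245 = 1.3149
τ₀ = 8FD/(πd³) = 8·1950·41.0/(π·8.3³) = 639600/1796.3 = 356.06 MPa
τ_max = K·τ₀ = 1.3149 × 356.06 = 468.17 MPa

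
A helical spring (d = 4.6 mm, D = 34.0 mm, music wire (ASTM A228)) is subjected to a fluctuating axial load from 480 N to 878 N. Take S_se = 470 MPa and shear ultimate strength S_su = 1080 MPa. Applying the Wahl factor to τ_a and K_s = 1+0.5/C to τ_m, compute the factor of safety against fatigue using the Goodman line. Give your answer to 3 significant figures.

0.953

C = D/d = 34.0/4.6 = 7.3913; K_W = (4C−1)/(4C−4)+0.615/C = 1.2006; K_s = 1+0.5/C = 1.0676
F_a = (F_max−F_min)/2 = 199 N; F_m = (F_max+F_min)/2 = 679 N
τ_a = K_W·8F_aD/(πd³) = 1.2006 × 177.01 = 212.51 MPa
τ_m = K_s·8F_mD/(πd³) = 1.0676 × 603.97 = 644.83 MPa
Goodman: 1/n_f = τ_a/S_se + τ_m/S_su = 212.51/470 + 644.83/1080 = 0.45215 + 0.59706 = 1.0492
n_f = 1/1.0492 = 0.9531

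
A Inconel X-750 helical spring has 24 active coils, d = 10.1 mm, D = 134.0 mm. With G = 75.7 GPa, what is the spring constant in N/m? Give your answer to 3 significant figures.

k = Gd⁴/(8D³N_a) = (75.7×10³ × 10.1⁴) / (8 × 134.0³ × 24)
  = 7.87737e+08 / 4.61972e+08 = 1.7052 N/mm = 1705.2 N/m

1710 N/m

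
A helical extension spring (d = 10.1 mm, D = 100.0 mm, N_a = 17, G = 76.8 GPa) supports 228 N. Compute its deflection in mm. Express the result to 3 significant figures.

38.8 mm

k = Gd⁴/(8D³N_a) = (76.8×10³)(10.1⁴)/(8·100.0³·17) = 5.8764 N/mm
δ = F/k = 228 / 5.8764 = 38.8 mm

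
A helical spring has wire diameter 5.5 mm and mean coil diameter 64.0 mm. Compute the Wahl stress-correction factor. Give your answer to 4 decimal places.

1.1234

C = D/d = 64.0/5.5 = 11.6364
K_W = (4C−1)/(4C−4) + 0.615/C = 45.545/42.545 + 0.0529 = 1.1234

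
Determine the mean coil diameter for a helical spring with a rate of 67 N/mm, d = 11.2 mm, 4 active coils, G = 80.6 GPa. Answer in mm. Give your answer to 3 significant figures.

83.9 mm

D = (Gd⁴/(8N_a·k))^(1/3) = (80.6×10³·11.2⁴/(8·4·67))^(1/3)
  = (591538)^(1/3) = 83.9449 mm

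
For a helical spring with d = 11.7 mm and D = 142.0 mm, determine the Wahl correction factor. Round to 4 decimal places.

1.1180

C = D/d = 142.0/11.7 = 12.1368
K_W = (4C−1)/(4C−4) + 0.615/C = 47.547/44.547 + 0.0507 = 1.1180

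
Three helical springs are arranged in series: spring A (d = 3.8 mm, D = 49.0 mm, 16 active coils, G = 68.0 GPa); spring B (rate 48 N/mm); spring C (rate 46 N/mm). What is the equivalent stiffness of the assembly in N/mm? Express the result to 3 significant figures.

0.905 N/mm

k_A = Gd⁴/(8D³N_a) = (68.0×10³)(3.8⁴)/(8·49.0³·16) = 0.94155 N/mm
Series: 1/k_eq = 1/0.94155 + 1/48 + 1/46 = 1.1046; k_eq = 0.90527 N/mm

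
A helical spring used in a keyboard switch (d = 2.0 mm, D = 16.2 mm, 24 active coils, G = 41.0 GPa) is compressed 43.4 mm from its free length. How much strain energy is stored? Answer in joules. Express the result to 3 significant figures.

0.757 J

k = Gd⁴/(8D³N_a) = (41.0×10³)(2.0⁴)/(8·16.2³·24) = 0.80363 N/mm
U = ½kδ² = 0.5 × 0.80363 × 43.4² = 756.85 N·mm = 0.75685 J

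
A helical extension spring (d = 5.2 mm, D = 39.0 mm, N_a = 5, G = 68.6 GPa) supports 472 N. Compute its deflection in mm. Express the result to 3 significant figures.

22.3 mm

k = Gd⁴/(8D³N_a) = (68.6×10³)(5.2⁴)/(8·39.0³·5) = 21.139 N/mm
δ = F/k = 472 / 21.139 = 22.328 mm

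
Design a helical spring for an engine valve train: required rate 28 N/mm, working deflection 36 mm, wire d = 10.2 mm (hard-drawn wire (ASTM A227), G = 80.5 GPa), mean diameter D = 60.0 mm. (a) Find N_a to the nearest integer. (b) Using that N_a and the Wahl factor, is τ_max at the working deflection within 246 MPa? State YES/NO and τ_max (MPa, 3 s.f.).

N_a = Gd⁴/(8D³k) = (80.5×10³)(10.2⁴)/(8·60.0³·28) = 18.01 → N_a = 18
Actual rate k = Gd⁴/(8D³·18) = 28.014 N/mm
Working load F = kδ = 28.014·36 = 1008.5 N
C = 60.0/10.2 = 5.8824; K_W = (4C−1)/(4C−4)+0.615/C = 1.2582
τ_max = K_W·8FD/(πd³) = 1.2582·145.2 = 182.69 MPa
τ_max ≤ 246 MPa → acceptable

(a) 18 coils; (b) YES, τ_max = 183 MPa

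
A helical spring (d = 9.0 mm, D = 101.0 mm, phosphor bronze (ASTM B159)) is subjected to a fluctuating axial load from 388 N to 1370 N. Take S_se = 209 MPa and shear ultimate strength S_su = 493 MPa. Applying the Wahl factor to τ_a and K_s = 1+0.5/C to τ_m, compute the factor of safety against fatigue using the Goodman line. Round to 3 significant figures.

C = D/d = 101.0/9.0 = 11.2222; K_W = (4C−1)/(4C−4)+0.615/C = 1.1282; K_s = 1+0.5/C = 1.0446
F_a = (F_max−F_min)/2 = 491 N; F_m = (F_max+F_min)/2 = 879 N
τ_a = K_W·8F_aD/(πd³) = 1.1282 × 173.23 = 195.43 MPa
τ_m = K_s·8F_mD/(πd³) = 1.0446 × 310.12 = 323.93 MPa
Goodman: 1/n_f = τ_a/S_se + τ_m/S_su = 195.43/209 + 323.93/493 = 0.93507 + 0.65706 = 1.5921
n_f = 1/1.5921 = 0.6281

0.628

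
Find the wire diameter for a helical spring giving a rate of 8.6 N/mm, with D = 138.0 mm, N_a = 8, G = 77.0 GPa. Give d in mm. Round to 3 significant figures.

d = (8D³N_a·k / G)^(1/4) = (8·138.0³·8·8.6 / (77.0×10³))^0.25
  = (18786)^0.25 = 11.7073 mm

11.7 mm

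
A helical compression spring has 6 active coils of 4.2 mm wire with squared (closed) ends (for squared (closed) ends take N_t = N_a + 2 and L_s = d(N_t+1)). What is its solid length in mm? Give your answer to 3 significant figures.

squared (closed) ends: N_t = N_a + 2 = 6 + 2 = 8
L_s = d·(N_t+1) = 4.2 × 9 = 37.8 mm

37.8 mm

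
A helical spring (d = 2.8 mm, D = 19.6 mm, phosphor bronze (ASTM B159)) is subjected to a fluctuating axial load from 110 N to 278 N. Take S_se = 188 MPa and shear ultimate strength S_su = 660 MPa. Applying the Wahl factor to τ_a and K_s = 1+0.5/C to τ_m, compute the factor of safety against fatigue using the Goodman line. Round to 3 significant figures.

0.513

C = D/d = 19.6/2.8 = 7.0000; K_W = (4C−1)/(4C−4)+0.615/C = 1.2129; K_s = 1+0.5/C = 1.0714
F_a = (F_max−F_min)/2 = 84 N; F_m = (F_max+F_min)/2 = 194 N
τ_a = K_W·8F_aD/(πd³) = 1.2129 × 190.99 = 231.64 MPa
τ_m = K_s·8F_mD/(πd³) = 1.0714 × 441.09 = 472.59 MPa
Goodman: 1/n_f = τ_a/S_se + τ_m/S_su = 231.64/188 + 472.59/660 = 1.23212 + 0.71605 = 1.9482
n_f = 1/1.9482 = 0.5133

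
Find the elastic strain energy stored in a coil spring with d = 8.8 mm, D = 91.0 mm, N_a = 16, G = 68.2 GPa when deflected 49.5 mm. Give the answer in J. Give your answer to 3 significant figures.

5.19 J

k = Gd⁴/(8D³N_a) = (68.2×10³)(8.8⁴)/(8·91.0³·16) = 4.2401 N/mm
U = ½kδ² = 0.5 × 4.2401 × 49.5² = 5194.7 N·mm = 5.1947 J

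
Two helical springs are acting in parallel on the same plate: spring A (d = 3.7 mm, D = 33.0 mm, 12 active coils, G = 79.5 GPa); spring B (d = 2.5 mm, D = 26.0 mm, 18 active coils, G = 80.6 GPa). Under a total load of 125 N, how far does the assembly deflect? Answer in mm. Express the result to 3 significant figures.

k_A = Gd⁴/(8D³N_a) = (79.5×10³)(3.7⁴)/(8·33.0³·12) = 4.3188 N/mm
k_B = Gd⁴/(8D³N_a) = (80.6×10³)(2.5⁴)/(8·26.0³·18) = 1.244 N/mm
Parallel: k_eq = 4.3188 + 1.244 = 5.5628 N/mm
δ = F/k_eq = 125/5.5628 = 22.471 mm

22.5 mm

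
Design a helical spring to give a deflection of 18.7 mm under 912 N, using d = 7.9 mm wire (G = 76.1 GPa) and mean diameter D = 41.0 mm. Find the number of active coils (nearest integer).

11

Required rate k = F/δ = 912/18.7 = 48.77 N/mm
N_a = Gd⁴/(8D³k) = (76.1×10³ × 7.9⁴)/(8 × 41.0³ × 48.77)
    = 2.9641e+08 / 2.68902e+07 = 11.02 → 11 coils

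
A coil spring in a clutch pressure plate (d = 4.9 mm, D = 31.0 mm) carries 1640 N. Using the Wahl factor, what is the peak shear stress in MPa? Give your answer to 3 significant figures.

Spring index C = D/d = 31.0/4.9 = 6.3265
K_W = (4C−1)/(4C−4) + 0.615/C = 24.306/21.306 + 0.0972 = 1.2380
τ₀ = 8FD/(πd³) = 8·1640·31.0/(π·4.9³) = 406720/369.61 = 1100.4 MPa
τ_max = K·τ₀ = 1.2380 × 1100.4 = 1362.3 MPa

1360 MPa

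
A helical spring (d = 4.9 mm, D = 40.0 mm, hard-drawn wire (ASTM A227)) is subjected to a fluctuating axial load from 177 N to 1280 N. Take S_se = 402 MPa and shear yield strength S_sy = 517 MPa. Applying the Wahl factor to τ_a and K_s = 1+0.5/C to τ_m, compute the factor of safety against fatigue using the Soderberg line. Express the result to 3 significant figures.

0.371

C = D/d = 40.0/4.9 = 8.1633; K_W = (4C−1)/(4C−4)+0.615/C = 1.1800; K_s = 1+0.5/C = 1.0613
F_a = (F_max−F_min)/2 = 551.5 N; F_m = (F_max+F_min)/2 = 728.5 N
τ_a = K_W·8F_aD/(πd³) = 1.1800 × 477.48 = 563.45 MPa
τ_m = K_s·8F_mD/(πd³) = 1.0613 × 630.73 = 669.36 MPa
Soderberg: 1/n_f = τ_a/S_se + τ_m/S_sy = 563.45/402 + 669.36/517 = 1.40161 + 1.29470 = 2.6963
n_f = 1/2.6963 = 0.3709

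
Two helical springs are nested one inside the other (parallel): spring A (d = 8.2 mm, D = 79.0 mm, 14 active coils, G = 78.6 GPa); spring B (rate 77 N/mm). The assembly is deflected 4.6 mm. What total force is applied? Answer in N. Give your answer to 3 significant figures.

k_A = Gd⁴/(8D³N_a) = (78.6×10³)(8.2⁴)/(8·79.0³·14) = 6.4354 N/mm
Parallel: k_eq = 6.4354 + 77 = 83.435 N/mm
F = k_eq·δ = 83.435·4.6 = 383.8 N

384 N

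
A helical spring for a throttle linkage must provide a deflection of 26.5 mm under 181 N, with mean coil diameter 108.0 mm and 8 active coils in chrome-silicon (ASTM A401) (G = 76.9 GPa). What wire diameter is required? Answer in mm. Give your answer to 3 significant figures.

Required rate k = F/δ = 181/26.5 = 6.8302 N/mm
d = (8D³N_a·k / G)^(1/4) = (8·108.0³·8·6.8302 / (76.9×10³))^0.25
  = (7160.7)^0.25 = 9.1990 mm

9.20 mm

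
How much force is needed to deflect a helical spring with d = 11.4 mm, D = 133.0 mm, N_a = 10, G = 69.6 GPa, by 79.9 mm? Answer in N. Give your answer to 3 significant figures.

499 N

k = Gd⁴/(8D³N_a) = (69.6×10³)(11.4⁴)/(8·133.0³·10) = 6.2457 N/mm
F = k·δ = 6.2457 × 79.9 = 499.03 N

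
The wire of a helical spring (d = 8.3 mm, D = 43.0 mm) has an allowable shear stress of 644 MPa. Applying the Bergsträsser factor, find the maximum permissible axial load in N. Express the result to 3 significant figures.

2620 N

C = D/d = 43.0/8.3 = 5.1807
K_B = (4C+2)/(4C−3) = 22.723/17.723 = 1.2821
τ_max = K·8FD/(πd³) → F_max = τ_allow·πd³/(8DK)
F_max = 644·π·8.3³/(8·43.0·1.2821) = 1.1568e+06/441.05 = 2622.9 N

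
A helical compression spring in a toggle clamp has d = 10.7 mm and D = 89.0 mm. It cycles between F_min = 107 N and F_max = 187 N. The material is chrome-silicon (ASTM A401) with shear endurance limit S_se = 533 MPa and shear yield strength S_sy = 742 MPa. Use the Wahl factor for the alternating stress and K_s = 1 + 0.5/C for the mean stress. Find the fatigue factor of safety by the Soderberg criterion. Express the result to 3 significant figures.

18.1

C = D/d = 89.0/10.7 = 8.3178; K_W = (4C−1)/(4C−4)+0.615/C = 1.1764; K_s = 1+0.5/C = 1.0601
F_a = (F_max−F_min)/2 = 40 N; F_m = (F_max+F_min)/2 = 147 N
τ_a = K_W·8F_aD/(πd³) = 1.1764 × 7.4001 = 8.7057 MPa
τ_m = K_s·8F_mD/(πd³) = 1.0601 × 27.195 = 28.83 MPa
Soderberg: 1/n_f = τ_a/S_se + τ_m/S_sy = 8.7057/533 + 28.83/742 = 0.01633 + 0.03885 = 0.055188
n_f = 1/0.055188 = 18.12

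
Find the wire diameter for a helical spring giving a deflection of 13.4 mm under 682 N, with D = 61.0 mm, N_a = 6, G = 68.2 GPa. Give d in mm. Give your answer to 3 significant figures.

Required rate k = F/δ = 682/13.4 = 50.896 N/mm
d = (8D³N_a·k / G)^(1/4) = (8·61.0³·6·50.896 / (68.2×10³))^0.25
  = (8130.7)^0.25 = 9.4958 mm

9.50 mm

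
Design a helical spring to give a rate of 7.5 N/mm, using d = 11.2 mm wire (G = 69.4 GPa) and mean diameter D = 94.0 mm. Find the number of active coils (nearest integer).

22

N_a = Gd⁴/(8D³k) = (69.4×10³ × 11.2⁴)/(8 × 94.0³ × 7.5)
    = 1.09202e+09 / 4.9835e+07 = 21.91 → 22 coils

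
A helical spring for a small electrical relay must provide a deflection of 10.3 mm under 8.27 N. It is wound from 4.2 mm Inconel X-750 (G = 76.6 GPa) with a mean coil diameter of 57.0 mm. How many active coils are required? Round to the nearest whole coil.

Required rate k = F/δ = 8.27/10.3 = 0.80291 N/mm
N_a = Gd⁴/(8D³k) = (76.6×10³ × 4.2⁴)/(8 × 57.0³ × 0.80291)
    = 2.38356e+07 / 1.18955e+06 = 20.04 → 20 coils

20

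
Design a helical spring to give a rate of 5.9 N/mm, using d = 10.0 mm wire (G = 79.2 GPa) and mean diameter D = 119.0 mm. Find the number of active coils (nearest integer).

N_a = Gd⁴/(8D³k) = (79.2×10³ × 10.0⁴)/(8 × 119.0³ × 5.9)
    = 7.92e+08 / 7.95395e+07 = 9.957 → 10 coils

10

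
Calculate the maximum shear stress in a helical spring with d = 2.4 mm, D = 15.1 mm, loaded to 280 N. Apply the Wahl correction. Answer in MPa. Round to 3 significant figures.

Spring index C = D/d = 15.1/2.4 = 6.2917
K_W = (4C−1)/(4C−4) + 0.615/C = 24.167/21.167 + 0.0977 = 1.2395
τ₀ = 8FD/(πd³) = 8·280·15.1/(π·2.4³) = 33824/43.429 = 778.83 MPa
τ_max = K·τ₀ = 1.2395 × 778.83 = 965.34 MPa

965 MPa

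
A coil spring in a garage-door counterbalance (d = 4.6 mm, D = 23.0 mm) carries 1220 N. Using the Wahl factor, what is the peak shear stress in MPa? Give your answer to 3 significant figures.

Spring index C = D/d = 23.0/4.6 = 5.0000
K_W = (4C−1)/(4C−4) + 0.615/C = 19.000/16.000 + 0.1230 = 1.3105
τ₀ = 8FD/(πd³) = 8·1220·23.0/(π·4.6³) = 224480/305.79 = 734.1 MPa
τ_max = K·τ₀ = 1.3105 × 734.1 = 962.04 MPa

962 MPa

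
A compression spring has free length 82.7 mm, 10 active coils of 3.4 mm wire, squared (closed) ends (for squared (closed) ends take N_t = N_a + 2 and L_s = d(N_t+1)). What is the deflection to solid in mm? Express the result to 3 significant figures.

38.5 mm

N_t = 12; L_s = 3.4·13 = 44.2 mm
δ_solid = L₀ − L_s = 82.7 − 44.2 = 38.5 mm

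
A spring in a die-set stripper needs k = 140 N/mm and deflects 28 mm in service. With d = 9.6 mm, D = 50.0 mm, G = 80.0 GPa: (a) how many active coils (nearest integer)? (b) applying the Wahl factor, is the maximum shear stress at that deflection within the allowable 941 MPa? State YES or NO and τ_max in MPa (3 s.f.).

(a) 5 coils; (b) YES, τ_max = 710 MPa

N_a = Gd⁴/(8D³k) = (80.0×10³)(9.6⁴)/(8·50.0³·140) = 4.853 → N_a = 5
Actual rate k = Gd⁴/(8D³·5) = 135.9 N/mm
Working load F = kδ = 135.9·28 = 3805.1 N
C = 50.0/9.6 = 5.2083; K_W = (4C−1)/(4C−4)+0.615/C = 1.2963
τ_max = K_W·8FD/(πd³) = 1.2963·547.59 = 709.85 MPa
τ_max ≤ 941 MPa → acceptable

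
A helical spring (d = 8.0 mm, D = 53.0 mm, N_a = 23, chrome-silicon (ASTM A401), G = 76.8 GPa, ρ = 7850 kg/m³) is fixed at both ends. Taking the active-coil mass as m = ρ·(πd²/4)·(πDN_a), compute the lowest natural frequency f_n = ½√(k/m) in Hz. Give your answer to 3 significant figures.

43.6 Hz

k = Gd⁴/(8D³N_a) = (76.8×10³)(8.0⁴)/(8·53.0³·23) = 11.484 N/mm = 11484 N/m
Wire length L = πDN_a = π·53.0·23 = 3829.6 mm
m = ρ·(πd²/4)·L = 7850 × 50.265×10⁻⁶ m² × 3.8296 m = 1.5111 kg
f_n = ½√(k/m) = 0.5·√(11484/1.5111) = 0.5·√(7599.5) = 43.587 Hz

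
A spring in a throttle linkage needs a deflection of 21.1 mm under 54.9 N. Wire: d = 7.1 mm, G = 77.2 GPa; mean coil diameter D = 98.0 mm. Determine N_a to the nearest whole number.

10

Required rate k = F/δ = 54.9/21.1 = 2.6019 N/mm
N_a = Gd⁴/(8D³k) = (77.2×10³ × 7.1⁴)/(8 × 98.0³ × 2.6019)
    = 1.96178e+08 / 1.95911e+07 = 10.01 → 10 coils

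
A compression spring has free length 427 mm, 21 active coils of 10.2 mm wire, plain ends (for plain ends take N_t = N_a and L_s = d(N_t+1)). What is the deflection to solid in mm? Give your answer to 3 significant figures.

203 mm

N_t = 21; L_s = 10.2·22 = 224.4 mm
δ_solid = L₀ − L_s = 427 − 224.4 = 202.6 mm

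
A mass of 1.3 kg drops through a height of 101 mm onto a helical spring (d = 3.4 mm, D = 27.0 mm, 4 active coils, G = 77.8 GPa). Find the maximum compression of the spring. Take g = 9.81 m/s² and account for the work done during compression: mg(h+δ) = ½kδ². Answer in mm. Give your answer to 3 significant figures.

13.3 mm

k = Gd⁴/(8D³N_a) = (77.8×10³)(3.4⁴)/(8·27.0³·4) = 16.506 N/mm
W = mg = 1.3 × 9.81 = 12.753 N
½kδ² − Wδ − Wh = 0 → δ = (W + √(W² + 2kWh))/k
δ = (12.753 + √(162.64 + 42522.4))/16.506 = (12.753 + 206.6)/16.506 = 13.289 mm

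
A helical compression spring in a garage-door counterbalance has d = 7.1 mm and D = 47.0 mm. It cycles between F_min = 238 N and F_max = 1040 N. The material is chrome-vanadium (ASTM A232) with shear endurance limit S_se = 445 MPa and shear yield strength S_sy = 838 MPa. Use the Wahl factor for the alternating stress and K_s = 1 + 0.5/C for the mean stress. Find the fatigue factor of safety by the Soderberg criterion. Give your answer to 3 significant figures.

C = D/d = 47.0/7.1 = 6.6197; K_W = (4C−1)/(4C−4)+0.615/C = 1.2264; K_s = 1+0.5/C = 1.0755
F_a = (F_max−F_min)/2 = 401 N; F_m = (F_max+F_min)/2 = 639 N
τ_a = K_W·8F_aD/(πd³) = 1.2264 × 134.09 = 164.45 MPa
τ_m = K_s·8F_mD/(πd³) = 1.0755 × 213.68 = 229.82 MPa
Soderberg: 1/n_f = τ_a/S_se + τ_m/S_sy = 164.45/445 + 229.82/838 = 0.36954 + 0.27425 = 0.64379
n_f = 1/0.64379 = 1.553

1.55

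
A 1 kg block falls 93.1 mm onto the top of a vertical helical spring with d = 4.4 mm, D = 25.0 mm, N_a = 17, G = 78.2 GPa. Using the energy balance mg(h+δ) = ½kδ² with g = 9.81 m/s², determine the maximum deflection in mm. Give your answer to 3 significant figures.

k = Gd⁴/(8D³N_a) = (78.2×10³)(4.4⁴)/(8·25.0³·17) = 13.793 N/mm
W = mg = 1 × 9.81 = 9.81 N
½kδ² − Wδ − Wh = 0 → δ = (W + √(W² + 2kWh))/k
δ = (9.81 + √(96.236 + 25194.6))/13.793 = (9.81 + 159.03)/13.793 = 12.241 mm

12.2 mm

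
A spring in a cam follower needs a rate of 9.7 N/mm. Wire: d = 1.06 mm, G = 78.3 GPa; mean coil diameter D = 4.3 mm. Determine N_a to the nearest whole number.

N_a = Gd⁴/(8D³k) = (78.3×10³ × 1.06⁴)/(8 × 4.3³ × 9.7)
    = 98851.9 / 6169.74 = 16.02 → 16 coils

16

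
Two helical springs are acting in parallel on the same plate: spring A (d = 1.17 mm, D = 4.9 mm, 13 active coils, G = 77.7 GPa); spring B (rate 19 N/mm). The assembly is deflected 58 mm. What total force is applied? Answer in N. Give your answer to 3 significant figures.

1790 N

k_A = Gd⁴/(8D³N_a) = (77.7×10³)(1.17⁴)/(8·4.9³·13) = 11.9 N/mm
Parallel: k_eq = 11.9 + 19 = 30.9 N/mm
F = k_eq·δ = 30.9·58 = 1792.2 N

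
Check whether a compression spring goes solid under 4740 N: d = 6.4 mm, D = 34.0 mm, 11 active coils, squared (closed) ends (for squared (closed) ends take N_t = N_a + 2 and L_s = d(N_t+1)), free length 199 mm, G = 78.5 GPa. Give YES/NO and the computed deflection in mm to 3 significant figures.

k = Gd⁴/(8D³N_a) = (78.5×10³)(6.4⁴)/(8·34.0³·11) = 38.078 N/mm
N_t = 13; L_s = 6.4·14 = 89.6 mm; δ_solid = L₀ − L_s = 199 − 89.6 = 109.4 mm
δ = F/k = 4740/38.078 = 124.48 mm
δ ≥ δ_solid → spring goes solid

YES, δ = 124 mm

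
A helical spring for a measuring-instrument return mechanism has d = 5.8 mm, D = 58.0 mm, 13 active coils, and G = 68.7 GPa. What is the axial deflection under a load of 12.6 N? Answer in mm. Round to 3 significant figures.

3.29 mm

k = Gd⁴/(8D³N_a) = (68.7×10³)(5.8⁴)/(8·58.0³·13) = 3.8313 N/mm
δ = F/k = 12.6 / 3.8313 = 3.2887 mm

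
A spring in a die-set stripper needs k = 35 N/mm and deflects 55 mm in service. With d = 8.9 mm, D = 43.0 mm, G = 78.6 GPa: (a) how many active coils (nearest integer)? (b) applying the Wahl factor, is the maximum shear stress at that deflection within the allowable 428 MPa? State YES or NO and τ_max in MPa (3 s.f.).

(a) 22 coils; (b) YES, τ_max = 398 MPa

N_a = Gd⁴/(8D³k) = (78.6×10³)(8.9⁴)/(8·43.0³·35) = 22.15 → N_a = 22
Actual rate k = Gd⁴/(8D³·22) = 35.242 N/mm
Working load F = kδ = 35.242·55 = 1938.3 N
C = 43.0/8.9 = 4.8315; K_W = (4C−1)/(4C−4)+0.615/C = 1.3230
τ_max = K_W·8FD/(πd³) = 1.3230·301.07 = 398.33 MPa
τ_max ≤ 428 MPa → acceptable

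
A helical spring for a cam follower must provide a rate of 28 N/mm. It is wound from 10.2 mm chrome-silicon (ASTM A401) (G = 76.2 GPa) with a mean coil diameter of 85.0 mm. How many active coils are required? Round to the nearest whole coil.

N_a = Gd⁴/(8D³k) = (76.2×10³ × 10.2⁴)/(8 × 85.0³ × 28)
    = 8.24813e+08 / 1.37564e+08 = 5.996 → 6 coils

6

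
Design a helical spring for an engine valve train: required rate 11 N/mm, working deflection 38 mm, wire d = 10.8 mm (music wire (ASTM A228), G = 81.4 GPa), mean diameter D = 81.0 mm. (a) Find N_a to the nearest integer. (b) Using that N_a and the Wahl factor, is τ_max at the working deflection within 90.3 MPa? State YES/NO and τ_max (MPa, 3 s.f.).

(a) 24 coils; (b) YES, τ_max = 80.9 MPa

N_a = Gd⁴/(8D³k) = (81.4×10³)(10.8⁴)/(8·81.0³·11) = 23.68 → N_a = 24
Actual rate k = Gd⁴/(8D³·24) = 10.853 N/mm
Working load F = kδ = 10.853·38 = 412.43 N
C = 81.0/10.8 = 7.5000; K_W = (4C−1)/(4C−4)+0.615/C = 1.1974
τ_max = K_W·8FD/(πd³) = 1.1974·67.531 = 80.86 MPa
τ_max ≤ 90.3 MPa → acceptable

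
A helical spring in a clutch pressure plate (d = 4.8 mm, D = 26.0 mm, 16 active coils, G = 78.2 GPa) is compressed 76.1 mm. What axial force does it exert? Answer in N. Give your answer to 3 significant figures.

k = Gd⁴/(8D³N_a) = (78.2×10³)(4.8⁴)/(8·26.0³·16) = 18.452 N/mm
F = k·δ = 18.452 × 76.1 = 1404.2 N

1400 N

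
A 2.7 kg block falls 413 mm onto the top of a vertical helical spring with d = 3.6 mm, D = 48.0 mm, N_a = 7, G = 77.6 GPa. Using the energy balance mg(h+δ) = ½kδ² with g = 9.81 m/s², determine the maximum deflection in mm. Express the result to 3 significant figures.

k = Gd⁴/(8D³N_a) = (77.6×10³)(3.6⁴)/(8·48.0³·7) = 2.1046 N/mm
W = mg = 2.7 × 9.81 = 26.487 N
½kδ² − Wδ − Wh = 0 → δ = (W + √(W² + 2kWh))/k
δ = (26.487 + √(701.56 + 46044))/2.1046 = (26.487 + 216.21)/2.1046 = 115.32 mm

115 mm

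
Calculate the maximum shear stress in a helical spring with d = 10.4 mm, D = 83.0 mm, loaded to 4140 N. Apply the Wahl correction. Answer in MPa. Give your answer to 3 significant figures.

921 MPa

Spring index C = D/d = 83.0/10.4 = 7.9808
K_W = (4C−1)/(4C−4) + 0.615/C = 30.923/27.923 + 0.0771 = 1.1845
τ₀ = 8FD/(πd³) = 8·4140·83.0/(π·10.4³) = 2.74896e+06/3533.9 = 777.89 MPa
τ_max = K·τ₀ = 1.1845 × 777.89 = 921.41 MPa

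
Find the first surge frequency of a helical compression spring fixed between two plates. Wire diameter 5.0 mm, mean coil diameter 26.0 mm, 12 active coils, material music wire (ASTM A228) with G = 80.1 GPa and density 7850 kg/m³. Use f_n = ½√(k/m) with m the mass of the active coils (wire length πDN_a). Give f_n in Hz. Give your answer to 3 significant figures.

222 Hz

k = Gd⁴/(8D³N_a) = (80.1×10³)(5.0⁴)/(8·26.0³·12) = 29.67 N/mm = 29670 N/m
Wire length L = πDN_a = π·26.0·12 = 980.18 mm
m = ρ·(πd²/4)·L = 7850 × 19.635×10⁻⁶ m² × 0.98018 m = 0.15108 kg
f_n = ½√(k/m) = 0.5·√(29670/0.15108) = 0.5·√(1.9639e+05) = 221.58 Hz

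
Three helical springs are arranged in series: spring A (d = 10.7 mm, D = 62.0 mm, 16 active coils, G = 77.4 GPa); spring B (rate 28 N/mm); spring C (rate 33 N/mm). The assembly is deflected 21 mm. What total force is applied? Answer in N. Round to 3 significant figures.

k_A = Gd⁴/(8D³N_a) = (77.4×10³)(10.7⁴)/(8·62.0³·16) = 33.258 N/mm
Series: 1/k_eq = 1/33.258 + 1/28 + 1/33 = 0.096086; k_eq = 10.407 N/mm
F = k_eq·δ = 10.407·21 = 218.56 N

219 N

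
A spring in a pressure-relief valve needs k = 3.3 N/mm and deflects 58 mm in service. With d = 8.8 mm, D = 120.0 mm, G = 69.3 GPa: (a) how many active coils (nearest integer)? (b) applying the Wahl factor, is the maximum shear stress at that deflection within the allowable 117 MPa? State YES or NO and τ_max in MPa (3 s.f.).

(a) 9 coils; (b) YES, τ_max = 95.9 MPa

N_a = Gd⁴/(8D³k) = (69.3×10³)(8.8⁴)/(8·120.0³·3.3) = 9.11 → N_a = 9
Actual rate k = Gd⁴/(8D³·9) = 3.3403 N/mm
Working load F = kδ = 3.3403·58 = 193.74 N
C = 120.0/8.8 = 13.6364; K_W = (4C−1)/(4C−4)+0.615/C = 1.1045
τ_max = K_W·8FD/(πd³) = 1.1045·86.874 = 95.948 MPa
τ_max ≤ 117 MPa → acceptable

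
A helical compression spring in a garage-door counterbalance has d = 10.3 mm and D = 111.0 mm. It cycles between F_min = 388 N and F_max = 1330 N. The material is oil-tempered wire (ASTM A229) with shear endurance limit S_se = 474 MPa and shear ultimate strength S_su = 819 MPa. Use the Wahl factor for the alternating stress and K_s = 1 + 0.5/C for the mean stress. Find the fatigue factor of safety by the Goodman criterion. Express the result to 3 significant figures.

C = D/d = 111.0/10.3 = 10.7767; K_W = (4C−1)/(4C−4)+0.615/C = 1.1338; K_s = 1+0.5/C = 1.0464
F_a = (F_max−F_min)/2 = 471 N; F_m = (F_max+F_min)/2 = 859 N
τ_a = K_W·8F_aD/(πd³) = 1.1338 × 121.84 = 138.13 MPa
τ_m = K_s·8F_mD/(πd³) = 1.0464 × 222.2 = 232.51 MPa
Goodman: 1/n_f = τ_a/S_se + τ_m/S_su = 138.13/474 + 232.51/819 = 0.29142 + 0.28389 = 0.57532
n_f = 1/0.57532 = 1.738

1.74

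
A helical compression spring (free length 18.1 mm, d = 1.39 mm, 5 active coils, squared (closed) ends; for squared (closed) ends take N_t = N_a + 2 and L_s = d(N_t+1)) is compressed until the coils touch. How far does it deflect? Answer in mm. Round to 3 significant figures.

6.98 mm

N_t = 7; L_s = 1.39·8 = 11.12 mm
δ_solid = L₀ − L_s = 18.1 − 11.12 = 6.98 mm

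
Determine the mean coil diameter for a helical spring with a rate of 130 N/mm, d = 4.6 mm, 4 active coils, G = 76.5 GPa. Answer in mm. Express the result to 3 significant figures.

20.2 mm

D = (Gd⁴/(8N_a·k))^(1/3) = (76.5×10³·4.6⁴/(8·4·130))^(1/3)
  = (8233.78)^(1/3) = 20.1930 mm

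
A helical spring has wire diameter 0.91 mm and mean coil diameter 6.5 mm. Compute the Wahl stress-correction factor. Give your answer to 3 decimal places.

1.208

C = D/d = 6.5/0.91 = 7.1429
K_W = (4C−1)/(4C−4) + 0.615/C = 27.571/24.571 + 0.0861 = 1.2082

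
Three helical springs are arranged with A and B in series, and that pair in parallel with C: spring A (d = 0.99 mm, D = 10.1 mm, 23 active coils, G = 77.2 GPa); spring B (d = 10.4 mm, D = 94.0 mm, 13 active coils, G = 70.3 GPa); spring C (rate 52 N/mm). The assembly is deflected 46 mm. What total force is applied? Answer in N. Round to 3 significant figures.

k_A = Gd⁴/(8D³N_a) = (77.2×10³)(0.99⁴)/(8·10.1³·23) = 0.39118 N/mm
k_B = Gd⁴/(8D³N_a) = (70.3×10³)(10.4⁴)/(8·94.0³·13) = 9.5208 N/mm
Springs A,B series: k_AB = 1/(1/0.39118+1/9.5208) = 0.37574 N/mm; parallel with C: k_eq = 0.37574+52 = 52.376 N/mm
F = k_eq·δ = 52.376·46 = 2409.3 N

2410 N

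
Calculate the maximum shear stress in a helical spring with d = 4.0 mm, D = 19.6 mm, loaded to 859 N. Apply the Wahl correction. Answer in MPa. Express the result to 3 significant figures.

Spring index C = D/d = 19.6/4.0 = 4.9000
K_W = (4C−1)/(4C−4) + 0.615/C = 18.600/15.600 + 0.1255 = 1.3178
τ₀ = 8FD/(πd³) = 8·859·19.6/(π·4.0³) = 134691/201.06 = 669.9 MPa
τ_max = K·τ₀ = 1.3178 × 669.9 = 882.8 MPa

883 MPa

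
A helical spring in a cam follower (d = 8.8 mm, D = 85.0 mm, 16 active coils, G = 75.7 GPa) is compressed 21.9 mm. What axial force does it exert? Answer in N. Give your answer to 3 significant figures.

126 N

k = Gd⁴/(8D³N_a) = (75.7×10³)(8.8⁴)/(8·85.0³·16) = 5.7751 N/mm
F = k·δ = 5.7751 × 21.9 = 126.47 N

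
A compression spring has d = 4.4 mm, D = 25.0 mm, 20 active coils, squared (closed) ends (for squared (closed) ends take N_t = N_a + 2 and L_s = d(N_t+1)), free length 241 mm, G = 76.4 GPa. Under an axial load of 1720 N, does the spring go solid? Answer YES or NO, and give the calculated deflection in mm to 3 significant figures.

YES, δ = 150 mm

k = Gd⁴/(8D³N_a) = (76.4×10³)(4.4⁴)/(8·25.0³·20) = 11.454 N/mm
N_t = 22; L_s = 4.4·23 = 101.2 mm; δ_solid = L₀ − L_s = 241 − 101.2 = 139.8 mm
δ = F/k = 1720/11.454 = 150.16 mm
δ ≥ δ_solid → spring goes solid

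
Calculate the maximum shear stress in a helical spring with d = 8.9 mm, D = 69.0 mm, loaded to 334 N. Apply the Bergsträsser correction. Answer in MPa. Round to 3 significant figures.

98.1 MPa

Spring index C = D/d = 69.0/8.9 = 7.7528
K_B = (4C+2)/(4C−3) = 33.011/28.011 = 1.1785
τ₀ = 8FD/(πd³) = 8·334·69.0/(π·8.9³) = 184368/2214.7 = 83.246 MPa
τ_max = K·τ₀ = 1.1785 × 83.246 = 98.106 MPa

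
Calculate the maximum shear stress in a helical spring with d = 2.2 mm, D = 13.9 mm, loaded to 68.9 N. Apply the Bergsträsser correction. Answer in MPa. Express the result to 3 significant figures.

Spring index C = D/d = 13.9/2.2 = 6.3182
K_B = (4C+2)/(4C−3) = 27.273/22.273 = 1.2245
τ₀ = 8FD/(πd³) = 8·68.9·13.9/(π·2.2³) = 7661.68/33.452 = 229.04 MPa
τ_max = K·τ₀ = 1.2245 × 229.04 = 280.45 MPa

280 MPa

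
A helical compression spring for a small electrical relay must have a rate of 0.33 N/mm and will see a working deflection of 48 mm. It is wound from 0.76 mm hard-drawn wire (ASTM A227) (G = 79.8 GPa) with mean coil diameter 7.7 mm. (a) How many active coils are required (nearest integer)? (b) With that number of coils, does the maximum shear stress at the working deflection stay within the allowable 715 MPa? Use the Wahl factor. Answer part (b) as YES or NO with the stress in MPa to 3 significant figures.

(a) 22 coils; (b) NO, τ_max = 812 MPa

N_a = Gd⁴/(8D³k) = (79.8×10³)(0.76⁴)/(8·7.7³·0.33) = 22.09 → N_a = 22
Actual rate k = Gd⁴/(8D³·22) = 0.33134 N/mm
Working load F = kδ = 0.33134·48 = 15.904 N
C = 7.7/0.76 = 10.1316; K_W = (4C−1)/(4C−4)+0.615/C = 1.1428
τ_max = K_W·8FD/(πd³) = 1.1428·710.4 = 811.87 MPa
τ_max > 715 MPa → exceeds allowable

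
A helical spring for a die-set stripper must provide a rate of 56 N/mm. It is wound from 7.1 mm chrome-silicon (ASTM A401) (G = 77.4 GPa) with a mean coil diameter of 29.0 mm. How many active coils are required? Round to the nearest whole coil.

18

N_a = Gd⁴/(8D³k) = (77.4×10³ × 7.1⁴)/(8 × 29.0³ × 56)
    = 1.96686e+08 / 1.09263e+07 = 18 → 18 coils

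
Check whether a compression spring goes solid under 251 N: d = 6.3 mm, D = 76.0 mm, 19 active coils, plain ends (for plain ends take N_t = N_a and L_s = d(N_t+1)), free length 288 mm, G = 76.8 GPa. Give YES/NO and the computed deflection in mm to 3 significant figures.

k = Gd⁴/(8D³N_a) = (76.8×10³)(6.3⁴)/(8·76.0³·19) = 1.8132 N/mm
N_t = 19; L_s = 6.3·20 = 126 mm; δ_solid = L₀ − L_s = 288 − 126 = 162 mm
δ = F/k = 251/1.8132 = 138.43 mm
δ < δ_solid → spring does not go solid

NO, δ = 138 mm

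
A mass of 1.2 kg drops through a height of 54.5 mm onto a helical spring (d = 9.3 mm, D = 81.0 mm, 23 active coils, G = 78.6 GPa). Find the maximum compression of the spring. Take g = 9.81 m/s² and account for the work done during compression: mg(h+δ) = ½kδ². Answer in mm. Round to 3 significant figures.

16.7 mm

k = Gd⁴/(8D³N_a) = (78.6×10³)(9.3⁴)/(8·81.0³·23) = 6.0129 N/mm
W = mg = 1.2 × 9.81 = 11.772 N
½kδ² − Wδ − Wh = 0 → δ = (W + √(W² + 2kWh))/k
δ = (11.772 + √(138.58 + 7715.4))/6.0129 = (11.772 + 88.623)/6.0129 = 16.697 mm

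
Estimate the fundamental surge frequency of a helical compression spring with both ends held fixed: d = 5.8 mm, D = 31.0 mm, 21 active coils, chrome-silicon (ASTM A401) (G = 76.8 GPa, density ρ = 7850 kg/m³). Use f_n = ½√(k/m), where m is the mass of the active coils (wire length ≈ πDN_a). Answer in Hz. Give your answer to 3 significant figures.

k = Gd⁴/(8D³N_a) = (76.8×10³)(5.8⁴)/(8·31.0³·21) = 17.365 N/mm = 17365 N/m
Wire length L = πDN_a = π·31.0·21 = 2045.2 mm
m = ρ·(πd²/4)·L = 7850 × 26.421×10⁻⁶ m² × 2.0452 m = 0.42418 kg
f_n = ½√(k/m) = 0.5·√(17365/0.42418) = 0.5·√(40939) = 101.17 Hz

101 Hz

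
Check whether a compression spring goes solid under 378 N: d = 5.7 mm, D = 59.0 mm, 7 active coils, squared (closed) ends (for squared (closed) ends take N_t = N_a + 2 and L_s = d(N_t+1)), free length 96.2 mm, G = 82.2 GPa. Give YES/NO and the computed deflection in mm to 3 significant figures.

k = Gd⁴/(8D³N_a) = (82.2×10³)(5.7⁴)/(8·59.0³·7) = 7.5444 N/mm
N_t = 9; L_s = 5.7·10 = 57 mm; δ_solid = L₀ − L_s = 96.2 − 57 = 39.2 mm
δ = F/k = 378/7.5444 = 50.103 mm
δ ≥ δ_solid → spring goes solid

YES, δ = 50.1 mm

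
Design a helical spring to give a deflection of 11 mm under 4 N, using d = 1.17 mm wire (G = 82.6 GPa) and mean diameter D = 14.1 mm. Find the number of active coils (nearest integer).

Required rate k = F/δ = 4/11 = 0.36364 N/mm
N_a = Gd⁴/(8D³k) = (82.6×10³ × 1.17⁴)/(8 × 14.1³ × 0.36364)
    = 154783 / 8154.82 = 18.98 → 19 coils

19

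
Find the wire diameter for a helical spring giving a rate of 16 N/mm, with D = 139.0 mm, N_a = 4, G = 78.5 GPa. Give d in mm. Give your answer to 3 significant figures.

d = (8D³N_a·k / G)^(1/4) = (8·139.0³·4·16 / (78.5×10³))^0.25
  = (17516)^0.25 = 11.5043 mm

11.5 mm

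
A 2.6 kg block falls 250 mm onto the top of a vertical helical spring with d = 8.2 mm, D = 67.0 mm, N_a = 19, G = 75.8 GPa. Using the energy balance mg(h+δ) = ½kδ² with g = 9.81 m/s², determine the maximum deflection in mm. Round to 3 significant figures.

k = Gd⁴/(8D³N_a) = (75.8×10³)(8.2⁴)/(8·67.0³·19) = 7.4965 N/mm
W = mg = 2.6 × 9.81 = 25.506 N
½kδ² − Wδ − Wh = 0 → δ = (W + √(W² + 2kWh))/k
δ = (25.506 + √(650.56 + 95602.4))/7.4965 = (25.506 + 310.25)/7.4965 = 44.788 mm

44.8 mm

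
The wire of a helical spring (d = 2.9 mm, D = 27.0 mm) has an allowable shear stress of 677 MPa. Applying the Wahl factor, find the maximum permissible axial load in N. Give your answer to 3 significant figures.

208 N

C = D/d = 27.0/2.9 = 9.3103
K_W = (4C−1)/(4C−4) + 0.615/C = 36.241/33.241 + 0.0661 = 1.1563
τ_max = K·8FD/(πd³) → F_max = τ_allow·πd³/(8DK)
F_max = 677·π·2.9³/(8·27.0·1.1563) = 51872/249.76 = 207.69 N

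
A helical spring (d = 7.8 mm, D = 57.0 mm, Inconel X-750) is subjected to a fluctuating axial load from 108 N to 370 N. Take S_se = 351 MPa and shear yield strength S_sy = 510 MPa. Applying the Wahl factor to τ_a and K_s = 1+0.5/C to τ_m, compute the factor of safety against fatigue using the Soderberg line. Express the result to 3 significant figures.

C = D/d = 57.0/7.8 = 7.3077; K_W = (4C−1)/(4C−4)+0.615/C = 1.2031; K_s = 1+0.5/C = 1.0684
F_a = (F_max−F_min)/2 = 131 N; F_m = (F_max+F_min)/2 = 239 N
τ_a = K_W·8F_aD/(πd³) = 1.2031 × 40.068 = 48.205 MPa
τ_m = K_s·8F_mD/(πd³) = 1.0684 × 73.102 = 78.104 MPa
Soderberg: 1/n_f = τ_a/S_se + τ_m/S_sy = 48.205/351 + 78.104/510 = 0.13734 + 0.15314 = 0.29048
n_f = 1/0.29048 = 3.443

3.44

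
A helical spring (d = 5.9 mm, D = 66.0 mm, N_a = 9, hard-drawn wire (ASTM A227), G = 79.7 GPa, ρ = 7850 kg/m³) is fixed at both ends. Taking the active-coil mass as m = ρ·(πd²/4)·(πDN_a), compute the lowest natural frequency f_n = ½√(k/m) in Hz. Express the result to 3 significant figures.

54.0 Hz

k = Gd⁴/(8D³N_a) = (79.7×10³)(5.9⁴)/(8·66.0³·9) = 4.6655 N/mm = 4665.5 N/m
Wire length L = πDN_a = π·66.0·9 = 1866.1 mm
m = ρ·(πd²/4)·L = 7850 × 27.34×10⁻⁶ m² × 1.8661 m = 0.4005 kg
f_n = ½√(k/m) = 0.5·√(4665.5/0.4005) = 0.5·√(11649) = 53.966 Hz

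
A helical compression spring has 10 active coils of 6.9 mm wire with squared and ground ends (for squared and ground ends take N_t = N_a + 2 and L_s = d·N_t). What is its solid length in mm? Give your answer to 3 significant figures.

squared and ground ends: N_t = N_a + 2 = 10 + 2 = 12
L_s = d·N_t = 6.9 × 12 = 82.8 mm

82.8 mm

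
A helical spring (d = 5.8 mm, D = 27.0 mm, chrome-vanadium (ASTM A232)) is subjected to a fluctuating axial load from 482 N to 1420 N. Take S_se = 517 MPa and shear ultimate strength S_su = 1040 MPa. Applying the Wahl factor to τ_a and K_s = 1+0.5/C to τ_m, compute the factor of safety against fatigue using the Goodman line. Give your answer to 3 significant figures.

1.27

C = D/d = 27.0/5.8 = 4.6552; K_W = (4C−1)/(4C−4)+0.615/C = 1.3373; K_s = 1+0.5/C = 1.1074
F_a = (F_max−F_min)/2 = 469 N; F_m = (F_max+F_min)/2 = 951 N
τ_a = K_W·8F_aD/(πd³) = 1.3373 × 165.27 = 221.01 MPa
τ_m = K_s·8F_mD/(πd³) = 1.1074 × 335.12 = 371.11 MPa
Goodman: 1/n_f = τ_a/S_se + τ_m/S_su = 221.01/517 + 371.11/1040 = 0.42749 + 0.35684 = 0.78434
n_f = 1/0.78434 = 1.275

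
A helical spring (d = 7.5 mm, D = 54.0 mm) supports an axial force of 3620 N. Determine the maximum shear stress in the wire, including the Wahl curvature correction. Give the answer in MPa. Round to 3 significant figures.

Spring index C = D/d = 54.0/7.5 = 7.2000
K_W = (4C−1)/(4C−4) + 0.615/C = 27.800/24.800 + 0.0854 = 1.2064
τ₀ = 8FD/(πd³) = 8·3620·54.0/(π·7.5³) = 1.56384e+06/1325.4 = 1179.9 MPa
τ_max = K·τ₀ = 1.2064 × 1179.9 = 1423.5 MPa

1420 MPa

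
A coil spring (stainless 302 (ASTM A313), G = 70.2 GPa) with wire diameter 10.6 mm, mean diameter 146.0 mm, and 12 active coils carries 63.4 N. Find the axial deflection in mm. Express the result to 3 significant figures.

21.4 mm

k = Gd⁴/(8D³N_a) = (70.2×10³)(10.6⁴)/(8·146.0³·12) = 2.9664 N/mm
δ = F/k = 63.4 / 2.9664 = 21.373 mm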